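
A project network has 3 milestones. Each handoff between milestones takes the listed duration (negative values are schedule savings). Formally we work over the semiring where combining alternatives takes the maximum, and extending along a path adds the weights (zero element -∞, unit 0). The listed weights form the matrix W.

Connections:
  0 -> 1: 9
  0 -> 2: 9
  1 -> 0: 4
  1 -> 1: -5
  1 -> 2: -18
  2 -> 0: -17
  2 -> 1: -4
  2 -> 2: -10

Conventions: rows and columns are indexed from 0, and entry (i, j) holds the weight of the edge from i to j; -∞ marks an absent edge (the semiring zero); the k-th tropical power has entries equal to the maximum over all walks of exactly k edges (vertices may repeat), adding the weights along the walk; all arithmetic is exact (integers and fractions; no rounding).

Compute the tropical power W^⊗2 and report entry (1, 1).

W^⊗2:
  [13, 5, -1]
  [-1, 13, 13]
  [0, -8, -8]
Key observation: the optimum is the walk 1->0->1, with weight 4 + 9 = 13.
Optimal value attained by: walk 1->0->1.
Answer: (W^⊗2)[1][1] = 13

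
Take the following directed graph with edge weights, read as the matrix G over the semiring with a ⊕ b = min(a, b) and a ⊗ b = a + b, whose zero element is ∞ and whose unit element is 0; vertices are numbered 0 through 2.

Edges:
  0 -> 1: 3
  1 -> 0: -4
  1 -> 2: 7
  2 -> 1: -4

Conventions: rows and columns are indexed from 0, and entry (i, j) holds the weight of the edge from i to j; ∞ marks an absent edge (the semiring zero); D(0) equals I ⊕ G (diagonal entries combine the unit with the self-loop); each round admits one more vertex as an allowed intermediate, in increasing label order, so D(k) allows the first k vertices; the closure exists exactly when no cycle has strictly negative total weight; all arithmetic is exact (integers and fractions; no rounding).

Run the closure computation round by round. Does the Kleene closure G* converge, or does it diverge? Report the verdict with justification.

D(0):
  [0, 3, ∞]
  [-4, 0, 7]
  [∞, -4, 0]
Detection: at round 1, diagonal entry (1, 1) turns strictly negative.
Key observation: the cycle 1->0->1 has total weight (-4) + 3, which is strictly negative.
Answer: DIVERGES — negative cycle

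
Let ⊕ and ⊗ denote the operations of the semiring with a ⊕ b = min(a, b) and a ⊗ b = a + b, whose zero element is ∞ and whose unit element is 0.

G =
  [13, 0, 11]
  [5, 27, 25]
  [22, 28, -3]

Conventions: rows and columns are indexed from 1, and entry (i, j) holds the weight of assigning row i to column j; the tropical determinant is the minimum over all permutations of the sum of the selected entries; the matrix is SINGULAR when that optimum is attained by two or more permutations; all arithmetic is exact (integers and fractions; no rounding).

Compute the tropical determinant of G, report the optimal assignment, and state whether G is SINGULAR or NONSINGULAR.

σ = (1, 2, 3): 13 + 27 + (-3) = 37
σ = (1, 3, 2): 13 + 25 + 28 = 66
σ = (2, 1, 3): 0 + 5 + (-3) = 2
σ = (2, 3, 1): 0 + 25 + 22 = 47
σ = (3, 1, 2): 11 + 5 + 28 = 44
σ = (3, 2, 1): 11 + 27 + 22 = 60
Optimal value attained by: σ = (2, 1, 3).
Answer: det⊕(G) = 2; verdict: NONSINGULAR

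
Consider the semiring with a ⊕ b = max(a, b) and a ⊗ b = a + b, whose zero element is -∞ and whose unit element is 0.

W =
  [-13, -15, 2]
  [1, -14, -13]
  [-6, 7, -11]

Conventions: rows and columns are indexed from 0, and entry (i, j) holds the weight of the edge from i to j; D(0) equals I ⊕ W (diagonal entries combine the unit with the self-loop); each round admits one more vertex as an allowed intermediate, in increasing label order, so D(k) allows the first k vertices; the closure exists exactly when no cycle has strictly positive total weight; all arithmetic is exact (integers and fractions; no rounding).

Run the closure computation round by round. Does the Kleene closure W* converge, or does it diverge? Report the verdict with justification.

D(0):
  [0, -15, 2]
  [1, 0, -13]
  [-6, 7, 0]
D(1):
  [0, -15, 2]
  [1, 0, 3]
  [-6, 7, 0]
Detection: at round 2, diagonal entry (2, 2) turns strictly positive.
Key observation: the cycle 2->1->0->2 has total weight 7 + 1 + 2, which is strictly positive.
Answer: DIVERGES — positive cycle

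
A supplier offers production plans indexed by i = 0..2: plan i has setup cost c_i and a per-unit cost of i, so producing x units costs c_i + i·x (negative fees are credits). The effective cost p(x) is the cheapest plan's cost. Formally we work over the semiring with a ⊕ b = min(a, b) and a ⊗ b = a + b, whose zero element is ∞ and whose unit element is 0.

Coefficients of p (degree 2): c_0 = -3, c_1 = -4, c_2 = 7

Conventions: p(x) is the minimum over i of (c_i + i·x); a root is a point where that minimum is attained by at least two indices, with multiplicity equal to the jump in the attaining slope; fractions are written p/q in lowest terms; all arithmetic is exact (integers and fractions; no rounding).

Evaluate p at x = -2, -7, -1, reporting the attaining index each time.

p(-2) = min(-3+0·(-2)=-3, -4+1·(-2)=-6, 7+2·(-2)=3) = -6 (attained by i=1)
p(-7) = min(-3+0·(-7)=-3, -4+1·(-7)=-11, 7+2·(-7)=-7) = -11 (attained by i=1)
p(-1) = min(-3+0·(-1)=-3, -4+1·(-1)=-5, 7+2·(-1)=5) = -5 (attained by i=1)
Answer: p(-2) = -6; p(-7) = -11; p(-1) = -5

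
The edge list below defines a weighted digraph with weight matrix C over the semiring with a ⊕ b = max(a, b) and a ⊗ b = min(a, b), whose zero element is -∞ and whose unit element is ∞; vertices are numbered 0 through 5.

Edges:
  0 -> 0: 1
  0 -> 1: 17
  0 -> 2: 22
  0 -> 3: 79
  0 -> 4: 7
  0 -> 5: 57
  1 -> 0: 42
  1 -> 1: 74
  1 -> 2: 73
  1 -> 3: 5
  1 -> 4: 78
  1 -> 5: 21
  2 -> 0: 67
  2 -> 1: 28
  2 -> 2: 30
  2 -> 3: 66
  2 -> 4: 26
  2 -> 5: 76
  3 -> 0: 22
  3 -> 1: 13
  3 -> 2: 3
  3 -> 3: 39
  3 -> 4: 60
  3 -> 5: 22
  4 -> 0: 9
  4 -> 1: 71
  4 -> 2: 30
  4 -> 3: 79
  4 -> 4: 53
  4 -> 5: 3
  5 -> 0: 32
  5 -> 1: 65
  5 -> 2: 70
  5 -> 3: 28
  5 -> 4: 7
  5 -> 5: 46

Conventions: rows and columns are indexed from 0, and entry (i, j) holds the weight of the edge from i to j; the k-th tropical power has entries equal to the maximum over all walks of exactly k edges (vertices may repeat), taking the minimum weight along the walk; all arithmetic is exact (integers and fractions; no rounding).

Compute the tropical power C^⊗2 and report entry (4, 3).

C^⊗2:
  [32, 57, 57, 39, 60, 46]
  [67, 74, 73, 78, 74, 73]
  [32, 65, 70, 67, 60, 57]
  [22, 60, 30, 60, 53, 22]
  [42, 71, 71, 53, 71, 30]
  [67, 65, 65, 66, 65, 70]
Key observation: the optimum is the walk 4->4->3, with weight 53 min 79 = 53.
Optimal value attained by: walk 4->4->3.
Answer: (C^⊗2)[4][3] = 53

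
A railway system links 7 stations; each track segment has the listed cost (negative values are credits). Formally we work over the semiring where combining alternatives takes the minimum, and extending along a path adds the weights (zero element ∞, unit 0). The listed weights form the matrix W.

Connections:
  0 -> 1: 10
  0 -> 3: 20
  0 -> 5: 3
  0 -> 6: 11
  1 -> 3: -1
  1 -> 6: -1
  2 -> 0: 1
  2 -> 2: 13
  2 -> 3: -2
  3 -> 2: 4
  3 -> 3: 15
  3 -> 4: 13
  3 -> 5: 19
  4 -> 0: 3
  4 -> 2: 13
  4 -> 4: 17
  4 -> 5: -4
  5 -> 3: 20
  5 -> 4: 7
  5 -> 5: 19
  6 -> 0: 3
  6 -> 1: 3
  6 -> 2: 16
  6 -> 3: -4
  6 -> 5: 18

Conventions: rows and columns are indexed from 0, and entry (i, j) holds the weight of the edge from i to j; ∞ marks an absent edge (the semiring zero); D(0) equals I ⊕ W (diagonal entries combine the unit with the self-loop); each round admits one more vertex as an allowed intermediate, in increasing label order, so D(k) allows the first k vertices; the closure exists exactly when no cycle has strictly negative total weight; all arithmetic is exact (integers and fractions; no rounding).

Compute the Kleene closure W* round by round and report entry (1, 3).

D(0):
  [0, 10, ∞, 20, ∞, 3, 11]
  [∞, 0, ∞, -1, ∞, ∞, -1]
  [1, ∞, 0, -2, ∞, ∞, ∞]
  [∞, ∞, 4, 0, 13, 19, ∞]
  [3, ∞, 13, ∞, 0, -4, ∞]
  [∞, ∞, ∞, 20, 7, 0, ∞]
  [3, 3, 16, -4, ∞, 18, 0]
D(1):
  [0, 10, ∞, 20, ∞, 3, 11]
  [∞, 0, ∞, -1, ∞, ∞, -1]
  [1, 11, 0, -2, ∞, 4, 12]
  [∞, ∞, 4, 0, 13, 19, ∞]
  [3, 13, 13, 23, 0, -4, 14]
  [∞, ∞, ∞, 20, 7, 0, ∞]
  [3, 3, 16, -4, ∞, 6, 0]
D(2):
  [0, 10, ∞, 9, ∞, 3, 9]
  [∞, 0, ∞, -1, ∞, ∞, -1]
  [1, 11, 0, -2, ∞, 4, 10]
  [∞, ∞, 4, 0, 13, 19, ∞]
  [3, 13, 13, 12, 0, -4, 12]
  [∞, ∞, ∞, 20, 7, 0, ∞]
  [3, 3, 16, -4, ∞, 6, 0]
D(3):
  [0, 10, ∞, 9, ∞, 3, 9]
  [∞, 0, ∞, -1, ∞, ∞, -1]
  [1, 11, 0, -2, ∞, 4, 10]
  [5, 15, 4, 0, 13, 8, 14]
  [3, 13, 13, 11, 0, -4, 12]
  [∞, ∞, ∞, 20, 7, 0, ∞]
  [3, 3, 16, -4, ∞, 6, 0]
D(4):
  [0, 10, 13, 9, 22, 3, 9]
  [4, 0, 3, -1, 12, 7, -1]
  [1, 11, 0, -2, 11, 4, 10]
  [5, 15, 4, 0, 13, 8, 14]
  [3, 13, 13, 11, 0, -4, 12]
  [25, 35, 24, 20, 7, 0, 34]
  [1, 3, 0, -4, 9, 4, 0]
D(5):
  [0, 10, 13, 9, 22, 3, 9]
  [4, 0, 3, -1, 12, 7, -1]
  [1, 11, 0, -2, 11, 4, 10]
  [5, 15, 4, 0, 13, 8, 14]
  [3, 13, 13, 11, 0, -4, 12]
  [10, 20, 20, 18, 7, 0, 19]
  [1, 3, 0, -4, 9, 4, 0]
D(6):
  [0, 10, 13, 9, 10, 3, 9]
  [4, 0, 3, -1, 12, 7, -1]
  [1, 11, 0, -2, 11, 4, 10]
  [5, 15, 4, 0, 13, 8, 14]
  [3, 13, 13, 11, 0, -4, 12]
  [10, 20, 20, 18, 7, 0, 19]
  [1, 3, 0, -4, 9, 4, 0]
D(7):
  [0, 10, 9, 5, 10, 3, 9]
  [0, 0, -1, -5, 8, 3, -1]
  [1, 11, 0, -2, 11, 4, 10]
  [5, 15, 4, 0, 13, 8, 14]
  [3, 13, 12, 8, 0, -4, 12]
  [10, 20, 19, 15, 7, 0, 19]
  [1, 3, 0, -4, 9, 4, 0]
Answer: W*[1][3] = -5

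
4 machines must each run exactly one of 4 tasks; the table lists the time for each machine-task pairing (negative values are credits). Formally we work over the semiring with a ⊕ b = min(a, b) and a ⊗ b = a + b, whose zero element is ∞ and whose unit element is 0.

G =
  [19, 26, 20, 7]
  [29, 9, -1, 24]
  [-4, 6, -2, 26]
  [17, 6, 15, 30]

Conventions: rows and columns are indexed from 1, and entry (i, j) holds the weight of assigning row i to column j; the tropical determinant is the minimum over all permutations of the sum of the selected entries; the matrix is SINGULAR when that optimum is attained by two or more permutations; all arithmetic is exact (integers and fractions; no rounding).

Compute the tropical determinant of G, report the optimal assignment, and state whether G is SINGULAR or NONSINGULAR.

σ = (1, 2, 3, 4): 19 + 9 + (-2) + 30 = 56
σ = (1, 2, 4, 3): 19 + 9 + 26 + 15 = 69
σ = (1, 3, 2, 4): 19 + (-1) + 6 + 30 = 54
σ = (1, 3, 4, 2): 19 + (-1) + 26 + 6 = 50
σ = (1, 4, 2, 3): 19 + 24 + 6 + 15 = 64
σ = (1, 4, 3, 2): 19 + 24 + (-2) + 6 = 47
σ = (2, 1, 3, 4): 26 + 29 + (-2) + 30 = 83
σ = (2, 1, 4, 3): 26 + 29 + 26 + 15 = 96
σ = (2, 3, 1, 4): 26 + (-1) + (-4) + 30 = 51
σ = (2, 3, 4, 1): 26 + (-1) + 26 + 17 = 68
σ = (2, 4, 1, 3): 26 + 24 + (-4) + 15 = 61
σ = (2, 4, 3, 1): 26 + 24 + (-2) + 17 = 65
σ = (3, 1, 2, 4): 20 + 29 + 6 + 30 = 85
σ = (3, 1, 4, 2): 20 + 29 + 26 + 6 = 81
σ = (3, 2, 1, 4): 20 + 9 + (-4) + 30 = 55
σ = (3, 2, 4, 1): 20 + 9 + 26 + 17 = 72
σ = (3, 4, 1, 2): 20 + 24 + (-4) + 6 = 46
σ = (3, 4, 2, 1): 20 + 24 + 6 + 17 = 67
σ = (4, 1, 2, 3): 7 + 29 + 6 + 15 = 57
σ = (4, 1, 3, 2): 7 + 29 + (-2) + 6 = 40
σ = (4, 2, 1, 3): 7 + 9 + (-4) + 15 = 27
σ = (4, 2, 3, 1): 7 + 9 + (-2) + 17 = 31
σ = (4, 3, 1, 2): 7 + (-1) + (-4) + 6 = 8
σ = (4, 3, 2, 1): 7 + (-1) + 6 + 17 = 29
Optimal value attained by: σ = (4, 3, 1, 2).
Answer: det⊕(G) = 8; verdict: NONSINGULAR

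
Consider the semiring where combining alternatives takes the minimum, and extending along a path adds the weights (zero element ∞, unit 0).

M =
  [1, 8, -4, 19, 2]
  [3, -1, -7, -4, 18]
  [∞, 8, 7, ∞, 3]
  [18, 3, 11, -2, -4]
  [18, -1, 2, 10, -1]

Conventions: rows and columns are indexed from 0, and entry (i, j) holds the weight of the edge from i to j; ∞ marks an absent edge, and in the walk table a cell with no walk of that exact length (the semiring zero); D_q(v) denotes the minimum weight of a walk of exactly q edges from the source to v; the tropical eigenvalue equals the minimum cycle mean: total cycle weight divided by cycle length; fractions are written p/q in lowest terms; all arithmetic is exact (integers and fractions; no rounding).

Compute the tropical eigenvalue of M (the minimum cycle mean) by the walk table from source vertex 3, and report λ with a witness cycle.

q=0: [∞, ∞, ∞, 0, ∞]
q=1: [18, 3, 11, -2, -4]
q=2: [6, -5, -4, -4, -6]
q=3: [-2, -7, -12, -9, -8]
q=4: [-4, -9, -14, -11, -13]
q=5: [-6, -14, -16, -13, -15]
Optimal cycle mean attained by: cycle 1->3->4->1, total (-4) + (-4) + (-1), length 3.
Answer: λ = -3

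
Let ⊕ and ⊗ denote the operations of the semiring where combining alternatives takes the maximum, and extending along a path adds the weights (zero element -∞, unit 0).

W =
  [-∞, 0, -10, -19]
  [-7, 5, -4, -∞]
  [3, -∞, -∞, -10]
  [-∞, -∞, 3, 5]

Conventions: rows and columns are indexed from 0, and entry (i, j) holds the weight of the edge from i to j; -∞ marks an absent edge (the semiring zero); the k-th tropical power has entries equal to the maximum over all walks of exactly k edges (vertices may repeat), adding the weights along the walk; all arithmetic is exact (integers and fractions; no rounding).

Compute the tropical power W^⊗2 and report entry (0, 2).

W^⊗2:
  [-7, 5, -4, -14]
  [-1, 10, 1, -14]
  [-∞, 3, -7, -5]
  [6, -∞, 8, 10]
Key observation: the optimum is the walk 0->1->2, with weight 0 + (-4) = -4.
Optimal value attained by: walk 0->1->2.
Answer: (W^⊗2)[0][2] = -4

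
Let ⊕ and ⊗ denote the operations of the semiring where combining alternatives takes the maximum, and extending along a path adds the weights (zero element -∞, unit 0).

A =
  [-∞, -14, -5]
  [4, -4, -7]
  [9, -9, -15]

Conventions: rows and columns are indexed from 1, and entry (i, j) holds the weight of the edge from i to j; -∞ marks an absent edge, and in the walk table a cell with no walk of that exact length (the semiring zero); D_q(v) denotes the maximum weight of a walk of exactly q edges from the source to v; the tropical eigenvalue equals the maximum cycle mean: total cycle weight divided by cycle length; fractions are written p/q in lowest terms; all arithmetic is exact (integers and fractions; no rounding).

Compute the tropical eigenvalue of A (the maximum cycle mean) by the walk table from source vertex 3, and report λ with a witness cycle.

q=0: [-∞, -∞, 0]
q=1: [9, -9, -15]
q=2: [-5, -5, 4]
q=3: [13, -5, -10]
Optimal cycle mean attained by: cycle 1->3->1, total (-5) + 9, length 2.
Answer: λ = 2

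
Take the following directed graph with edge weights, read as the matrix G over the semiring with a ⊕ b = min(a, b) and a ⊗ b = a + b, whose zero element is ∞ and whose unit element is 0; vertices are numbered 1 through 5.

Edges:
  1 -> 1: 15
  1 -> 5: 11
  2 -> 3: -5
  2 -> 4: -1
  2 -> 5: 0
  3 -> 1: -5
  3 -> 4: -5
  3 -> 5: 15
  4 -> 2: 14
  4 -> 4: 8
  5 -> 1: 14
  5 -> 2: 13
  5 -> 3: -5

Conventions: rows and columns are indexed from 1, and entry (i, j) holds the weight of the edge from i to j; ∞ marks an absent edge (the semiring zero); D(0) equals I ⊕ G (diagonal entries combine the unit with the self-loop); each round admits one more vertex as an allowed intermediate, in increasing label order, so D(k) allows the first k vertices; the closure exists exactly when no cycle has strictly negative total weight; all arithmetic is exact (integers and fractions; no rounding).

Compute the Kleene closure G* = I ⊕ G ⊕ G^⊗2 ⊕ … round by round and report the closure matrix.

D(0):
  [0, ∞, ∞, ∞, 11]
  [∞, 0, -5, -1, 0]
  [-5, ∞, 0, -5, 15]
  [∞, 14, ∞, 0, ∞]
  [14, 13, -5, ∞, 0]
D(1):
  [0, ∞, ∞, ∞, 11]
  [∞, 0, -5, -1, 0]
  [-5, ∞, 0, -5, 6]
  [∞, 14, ∞, 0, ∞]
  [14, 13, -5, ∞, 0]
D(2):
  [0, ∞, ∞, ∞, 11]
  [∞, 0, -5, -1, 0]
  [-5, ∞, 0, -5, 6]
  [∞, 14, 9, 0, 14]
  [14, 13, -5, 12, 0]
D(3):
  [0, ∞, ∞, ∞, 11]
  [-10, 0, -5, -10, 0]
  [-5, ∞, 0, -5, 6]
  [4, 14, 9, 0, 14]
  [-10, 13, -5, -10, 0]
D(4):
  [0, ∞, ∞, ∞, 11]
  [-10, 0, -5, -10, 0]
  [-5, 9, 0, -5, 6]
  [4, 14, 9, 0, 14]
  [-10, 4, -5, -10, 0]
D(5):
  [0, 15, 6, 1, 11]
  [-10, 0, -5, -10, 0]
  [-5, 9, 0, -5, 6]
  [4, 14, 9, 0, 14]
  [-10, 4, -5, -10, 0]
Answer: G* = [[0, 15, 6, 1, 11], [-10, 0, -5, -10, 0], [-5, 9, 0, -5, 6], [4, 14, 9, 0, 14], [-10, 4, -5, -10, 0]]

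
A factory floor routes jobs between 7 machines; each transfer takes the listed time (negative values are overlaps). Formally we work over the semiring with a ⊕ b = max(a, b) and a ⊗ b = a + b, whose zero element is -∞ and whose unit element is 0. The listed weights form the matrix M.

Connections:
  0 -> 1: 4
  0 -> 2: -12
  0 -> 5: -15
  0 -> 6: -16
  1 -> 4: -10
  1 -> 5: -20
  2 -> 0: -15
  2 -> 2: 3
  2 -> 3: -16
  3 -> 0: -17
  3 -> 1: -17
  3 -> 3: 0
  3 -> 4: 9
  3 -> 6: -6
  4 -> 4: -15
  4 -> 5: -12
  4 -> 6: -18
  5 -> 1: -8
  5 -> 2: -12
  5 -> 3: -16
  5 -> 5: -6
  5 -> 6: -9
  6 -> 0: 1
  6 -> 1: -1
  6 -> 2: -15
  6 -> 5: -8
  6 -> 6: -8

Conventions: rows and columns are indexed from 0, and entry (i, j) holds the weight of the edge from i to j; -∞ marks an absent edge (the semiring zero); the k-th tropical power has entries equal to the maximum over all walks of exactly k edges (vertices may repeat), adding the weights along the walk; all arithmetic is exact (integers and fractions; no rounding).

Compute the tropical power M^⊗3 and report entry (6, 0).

M^⊗2:
  [-15, -17, -9, -28, -6, -16, -24]
  [-∞, -28, -32, -36, -25, -22, -28]
  [-12, -11, 6, -13, -7, -30, -22]
  [-5, -7, -21, 0, 9, -3, -6]
  [-17, -19, -24, -28, -30, -18, -21]
  [-8, -10, -9, -16, -7, -12, -15]
  [-7, 5, -11, -24, -11, -14, -15]
M^⊗3:
  [-23, -11, -6, -25, -19, -18, -24]
  [-27, -29, -29, -36, -27, -28, -31]
  [-9, -8, 9, -10, -4, -19, -19]
  [-5, -1, -15, 0, 9, -3, -6]
  [-20, -13, -21, -28, -19, -24, -27]
  [-14, -4, -6, -16, -7, -18, -21]
  [-14, -3, -8, -24, -5, -15, -23]
Key observation: the optimum is the walk 6->0->6->0, with weight 1 + (-16) + 1 = -14.
Optimal value attained by: walk 6->0->6->0.
Answer: (M^⊗3)[6][0] = -14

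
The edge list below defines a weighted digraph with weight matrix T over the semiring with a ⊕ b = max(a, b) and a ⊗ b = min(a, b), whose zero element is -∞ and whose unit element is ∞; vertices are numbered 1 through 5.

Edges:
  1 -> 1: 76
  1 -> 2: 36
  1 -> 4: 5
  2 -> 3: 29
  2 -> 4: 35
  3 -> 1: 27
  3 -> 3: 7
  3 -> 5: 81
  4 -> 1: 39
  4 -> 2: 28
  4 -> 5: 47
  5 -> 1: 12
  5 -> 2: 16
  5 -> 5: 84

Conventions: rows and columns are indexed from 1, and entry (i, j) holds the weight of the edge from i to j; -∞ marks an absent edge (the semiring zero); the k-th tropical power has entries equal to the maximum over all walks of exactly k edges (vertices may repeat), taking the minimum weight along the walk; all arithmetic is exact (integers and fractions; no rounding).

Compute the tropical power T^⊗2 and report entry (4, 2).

T^⊗2:
  [76, 36, 29, 35, 5]
  [35, 28, 7, -∞, 35]
  [27, 27, 7, 5, 81]
  [39, 36, 28, 28, 47]
  [12, 16, 16, 16, 84]
Key observation: the optimum is the walk 4->1->2, with weight 39 min 36 = 36.
Optimal value attained by: walk 4->1->2.
Answer: (T^⊗2)[4][2] = 36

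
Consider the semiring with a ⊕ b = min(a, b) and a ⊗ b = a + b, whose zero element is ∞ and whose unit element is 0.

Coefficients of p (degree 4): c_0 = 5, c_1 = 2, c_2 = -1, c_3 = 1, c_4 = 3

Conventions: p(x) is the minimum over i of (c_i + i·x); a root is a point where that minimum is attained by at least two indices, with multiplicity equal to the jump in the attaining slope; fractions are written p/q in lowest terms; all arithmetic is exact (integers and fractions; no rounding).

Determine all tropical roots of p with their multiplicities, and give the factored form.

hull edge (i=0, c=5) to (i=2, c=-1): slope -3, span 2
hull edge (i=2, c=-1) to (i=4, c=3): slope 2, span 2
Factored form: p(x) = 3 ⊗ (x ⊕ (-2)) ⊗ (x ⊕ (-2)) ⊗ (x ⊕ 3) ⊗ (x ⊕ 3)
Answer: roots = -2 (mult 2), 3 (mult 2)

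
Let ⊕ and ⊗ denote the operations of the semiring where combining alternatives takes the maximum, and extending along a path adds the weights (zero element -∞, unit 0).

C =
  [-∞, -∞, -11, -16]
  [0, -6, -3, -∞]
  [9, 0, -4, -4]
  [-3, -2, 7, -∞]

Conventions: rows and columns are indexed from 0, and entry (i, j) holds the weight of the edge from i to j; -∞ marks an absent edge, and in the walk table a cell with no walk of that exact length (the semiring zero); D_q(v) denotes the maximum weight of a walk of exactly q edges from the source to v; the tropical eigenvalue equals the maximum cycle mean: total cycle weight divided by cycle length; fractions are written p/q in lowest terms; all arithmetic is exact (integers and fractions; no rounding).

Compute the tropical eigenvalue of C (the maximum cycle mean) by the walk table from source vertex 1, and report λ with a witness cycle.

q=0: [-∞, 0, -∞, -∞]
q=1: [0, -6, -3, -∞]
q=2: [6, -3, -7, -7]
q=3: [2, -7, 0, -10]
q=4: [9, 0, -3, -4]
Optimal cycle mean attained by: cycle 2->3->2, total (-4) + 7, length 2.
Answer: λ = 3/2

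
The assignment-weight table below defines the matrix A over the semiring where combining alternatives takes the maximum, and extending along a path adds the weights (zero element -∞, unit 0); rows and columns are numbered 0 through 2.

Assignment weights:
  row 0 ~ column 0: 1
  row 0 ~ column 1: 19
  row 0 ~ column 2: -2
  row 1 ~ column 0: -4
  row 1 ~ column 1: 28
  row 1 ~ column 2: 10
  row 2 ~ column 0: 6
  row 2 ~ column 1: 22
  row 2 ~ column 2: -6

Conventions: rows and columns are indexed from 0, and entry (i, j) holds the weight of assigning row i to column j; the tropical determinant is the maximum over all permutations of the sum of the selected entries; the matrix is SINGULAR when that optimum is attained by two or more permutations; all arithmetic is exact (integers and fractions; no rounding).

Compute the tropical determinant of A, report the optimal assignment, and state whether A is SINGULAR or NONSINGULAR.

σ = (0, 1, 2): 1 + 28 + (-6) = 23
σ = (0, 2, 1): 1 + 10 + 22 = 33
σ = (1, 0, 2): 19 + (-4) + (-6) = 9
σ = (1, 2, 0): 19 + 10 + 6 = 35
σ = (2, 0, 1): (-2) + (-4) + 22 = 16
σ = (2, 1, 0): (-2) + 28 + 6 = 32
Optimal value attained by: σ = (1, 2, 0).
Answer: det⊕(A) = 35; verdict: NONSINGULAR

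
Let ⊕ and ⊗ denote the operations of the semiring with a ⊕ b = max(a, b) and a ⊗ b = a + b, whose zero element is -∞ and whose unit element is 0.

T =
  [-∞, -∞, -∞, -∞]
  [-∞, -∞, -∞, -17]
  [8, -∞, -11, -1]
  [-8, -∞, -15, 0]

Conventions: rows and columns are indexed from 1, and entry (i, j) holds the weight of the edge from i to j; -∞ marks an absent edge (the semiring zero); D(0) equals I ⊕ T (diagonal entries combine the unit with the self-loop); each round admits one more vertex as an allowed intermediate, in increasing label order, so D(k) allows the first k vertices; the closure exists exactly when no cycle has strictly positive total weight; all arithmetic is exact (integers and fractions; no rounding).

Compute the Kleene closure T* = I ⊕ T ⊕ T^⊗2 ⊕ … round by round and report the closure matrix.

D(0):
  [0, -∞, -∞, -∞]
  [-∞, 0, -∞, -17]
  [8, -∞, 0, -1]
  [-8, -∞, -15, 0]
D(1):
  [0, -∞, -∞, -∞]
  [-∞, 0, -∞, -17]
  [8, -∞, 0, -1]
  [-8, -∞, -15, 0]
D(2):
  [0, -∞, -∞, -∞]
  [-∞, 0, -∞, -17]
  [8, -∞, 0, -1]
  [-8, -∞, -15, 0]
D(3):
  [0, -∞, -∞, -∞]
  [-∞, 0, -∞, -17]
  [8, -∞, 0, -1]
  [-7, -∞, -15, 0]
D(4):
  [0, -∞, -∞, -∞]
  [-24, 0, -32, -17]
  [8, -∞, 0, -1]
  [-7, -∞, -15, 0]
Answer: T* = [[0, -∞, -∞, -∞], [-24, 0, -32, -17], [8, -∞, 0, -1], [-7, -∞, -15, 0]]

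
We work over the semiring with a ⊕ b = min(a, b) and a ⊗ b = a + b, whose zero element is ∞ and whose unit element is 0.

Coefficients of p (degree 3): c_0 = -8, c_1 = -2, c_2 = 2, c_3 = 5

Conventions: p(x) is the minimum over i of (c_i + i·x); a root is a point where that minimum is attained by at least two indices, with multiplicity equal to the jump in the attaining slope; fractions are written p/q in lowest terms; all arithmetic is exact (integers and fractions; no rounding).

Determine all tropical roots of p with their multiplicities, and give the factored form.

hull edge (i=0, c=-8) to (i=3, c=5): slope 13/3, span 3
Factored form: p(x) = 5 ⊗ (x ⊕ (-13/3)) ⊗ (x ⊕ (-13/3)) ⊗ (x ⊕ (-13/3))
Answer: roots = -13/3 (mult 3)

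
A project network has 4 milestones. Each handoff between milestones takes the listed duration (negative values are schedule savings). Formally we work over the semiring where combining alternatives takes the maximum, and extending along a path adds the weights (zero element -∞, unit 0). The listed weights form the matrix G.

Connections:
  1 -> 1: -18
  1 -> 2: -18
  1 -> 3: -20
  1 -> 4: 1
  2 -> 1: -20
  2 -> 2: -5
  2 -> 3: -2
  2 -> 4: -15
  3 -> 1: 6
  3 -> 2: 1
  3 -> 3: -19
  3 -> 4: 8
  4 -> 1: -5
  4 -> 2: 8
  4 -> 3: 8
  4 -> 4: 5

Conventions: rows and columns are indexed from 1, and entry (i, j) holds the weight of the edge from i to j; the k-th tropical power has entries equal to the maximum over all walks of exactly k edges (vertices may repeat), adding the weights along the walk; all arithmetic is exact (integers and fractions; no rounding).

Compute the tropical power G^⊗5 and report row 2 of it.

G^⊗2:
  [-4, 9, 9, 6]
  [4, -1, -7, 6]
  [3, 16, 16, 13]
  [14, 13, 13, 16]
G^⊗3:
  [15, 14, 14, 17]
  [1, 14, 14, 11]
  [22, 21, 21, 24]
  [19, 24, 24, 21]
G^⊗4:
  [20, 25, 25, 22]
  [20, 19, 19, 22]
  [27, 32, 32, 29]
  [30, 29, 29, 32]
G^⊗5:
  [31, 30, 30, 33]
  [25, 30, 30, 27]
  [38, 37, 37, 40]
  [35, 40, 40, 37]
Answer: row 2 of G^⊗5 = [25, 30, 30, 27]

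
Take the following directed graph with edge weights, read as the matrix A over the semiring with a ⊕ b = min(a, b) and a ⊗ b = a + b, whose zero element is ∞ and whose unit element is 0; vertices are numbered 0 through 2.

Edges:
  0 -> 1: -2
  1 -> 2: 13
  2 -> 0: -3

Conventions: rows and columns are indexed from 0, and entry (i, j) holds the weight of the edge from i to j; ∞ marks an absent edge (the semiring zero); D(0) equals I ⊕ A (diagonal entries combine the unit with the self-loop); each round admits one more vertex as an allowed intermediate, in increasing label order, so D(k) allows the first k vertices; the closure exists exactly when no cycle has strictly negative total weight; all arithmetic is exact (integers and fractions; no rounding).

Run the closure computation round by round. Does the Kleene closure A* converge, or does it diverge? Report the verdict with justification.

D(0):
  [0, -2, ∞]
  [∞, 0, 13]
  [-3, ∞, 0]
D(1):
  [0, -2, ∞]
  [∞, 0, 13]
  [-3, -5, 0]
D(2):
  [0, -2, 11]
  [∞, 0, 13]
  [-3, -5, 0]
D(3):
  [0, -2, 11]
  [10, 0, 13]
  [-3, -5, 0]
Key observation: every diagonal entry stays at the unit through all rounds, so no improving cycle exists.
Answer: CONVERGES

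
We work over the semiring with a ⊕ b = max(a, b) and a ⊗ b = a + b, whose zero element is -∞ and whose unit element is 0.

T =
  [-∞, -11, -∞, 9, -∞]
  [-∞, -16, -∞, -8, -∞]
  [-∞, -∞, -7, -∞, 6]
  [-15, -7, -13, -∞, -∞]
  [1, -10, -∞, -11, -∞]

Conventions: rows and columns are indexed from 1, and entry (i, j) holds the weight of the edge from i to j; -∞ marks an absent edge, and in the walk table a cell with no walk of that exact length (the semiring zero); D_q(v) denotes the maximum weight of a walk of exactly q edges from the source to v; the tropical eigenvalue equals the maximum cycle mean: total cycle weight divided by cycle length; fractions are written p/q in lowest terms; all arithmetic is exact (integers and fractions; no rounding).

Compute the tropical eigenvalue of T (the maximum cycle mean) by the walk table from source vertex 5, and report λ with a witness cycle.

q=0: [-∞, -∞, -∞, -∞, 0]
q=1: [1, -10, -∞, -11, -∞]
q=2: [-26, -10, -24, 10, -∞]
q=3: [-5, 3, -3, -17, -18]
q=4: [-17, -13, -10, 4, 3]
q=5: [4, -3, -9, -8, -4]
Optimal cycle mean attained by: cycle 1->4->3->5->1, total 9 + (-13) + 6 + 1, length 4.
Answer: λ = 3/4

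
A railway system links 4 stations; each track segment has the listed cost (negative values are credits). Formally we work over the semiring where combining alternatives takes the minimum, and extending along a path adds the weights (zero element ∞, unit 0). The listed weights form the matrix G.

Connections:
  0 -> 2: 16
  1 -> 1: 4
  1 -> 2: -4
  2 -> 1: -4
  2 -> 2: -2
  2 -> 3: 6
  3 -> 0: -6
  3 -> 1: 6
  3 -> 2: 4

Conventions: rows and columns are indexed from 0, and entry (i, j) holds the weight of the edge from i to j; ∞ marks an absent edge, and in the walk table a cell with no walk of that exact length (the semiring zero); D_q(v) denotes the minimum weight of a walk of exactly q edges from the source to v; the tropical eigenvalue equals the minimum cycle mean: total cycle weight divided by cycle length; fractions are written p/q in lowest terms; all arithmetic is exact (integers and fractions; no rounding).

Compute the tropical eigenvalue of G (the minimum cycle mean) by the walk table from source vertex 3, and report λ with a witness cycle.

q=0: [∞, ∞, ∞, 0]
q=1: [-6, 6, 4, ∞]
q=2: [∞, 0, 2, 10]
q=3: [4, -2, -4, 8]
q=4: [2, -8, -6, 2]
Optimal cycle mean attained by: cycle 1->2->1, total (-4) + (-4), length 2.
Answer: λ = -4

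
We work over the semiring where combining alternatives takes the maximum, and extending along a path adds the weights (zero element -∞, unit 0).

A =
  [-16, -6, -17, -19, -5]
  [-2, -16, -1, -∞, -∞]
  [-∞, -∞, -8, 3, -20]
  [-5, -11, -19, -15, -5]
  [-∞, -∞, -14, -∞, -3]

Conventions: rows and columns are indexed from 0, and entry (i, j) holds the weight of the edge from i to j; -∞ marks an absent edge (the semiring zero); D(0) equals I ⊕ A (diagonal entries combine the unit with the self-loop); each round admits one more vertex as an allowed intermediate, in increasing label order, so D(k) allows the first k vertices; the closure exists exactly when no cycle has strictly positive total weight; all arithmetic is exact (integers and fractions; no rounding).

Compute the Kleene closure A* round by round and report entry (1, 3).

D(0):
  [0, -6, -17, -19, -5]
  [-2, 0, -1, -∞, -∞]
  [-∞, -∞, 0, 3, -20]
  [-5, -11, -19, 0, -5]
  [-∞, -∞, -14, -∞, 0]
D(1):
  [0, -6, -17, -19, -5]
  [-2, 0, -1, -21, -7]
  [-∞, -∞, 0, 3, -20]
  [-5, -11, -19, 0, -5]
  [-∞, -∞, -14, -∞, 0]
D(2):
  [0, -6, -7, -19, -5]
  [-2, 0, -1, -21, -7]
  [-∞, -∞, 0, 3, -20]
  [-5, -11, -12, 0, -5]
  [-∞, -∞, -14, -∞, 0]
D(3):
  [0, -6, -7, -4, -5]
  [-2, 0, -1, 2, -7]
  [-∞, -∞, 0, 3, -20]
  [-5, -11, -12, 0, -5]
  [-∞, -∞, -14, -11, 0]
D(4):
  [0, -6, -7, -4, -5]
  [-2, 0, -1, 2, -3]
  [-2, -8, 0, 3, -2]
  [-5, -11, -12, 0, -5]
  [-16, -22, -14, -11, 0]
D(5):
  [0, -6, -7, -4, -5]
  [-2, 0, -1, 2, -3]
  [-2, -8, 0, 3, -2]
  [-5, -11, -12, 0, -5]
  [-16, -22, -14, -11, 0]
Answer: A*[1][3] = 2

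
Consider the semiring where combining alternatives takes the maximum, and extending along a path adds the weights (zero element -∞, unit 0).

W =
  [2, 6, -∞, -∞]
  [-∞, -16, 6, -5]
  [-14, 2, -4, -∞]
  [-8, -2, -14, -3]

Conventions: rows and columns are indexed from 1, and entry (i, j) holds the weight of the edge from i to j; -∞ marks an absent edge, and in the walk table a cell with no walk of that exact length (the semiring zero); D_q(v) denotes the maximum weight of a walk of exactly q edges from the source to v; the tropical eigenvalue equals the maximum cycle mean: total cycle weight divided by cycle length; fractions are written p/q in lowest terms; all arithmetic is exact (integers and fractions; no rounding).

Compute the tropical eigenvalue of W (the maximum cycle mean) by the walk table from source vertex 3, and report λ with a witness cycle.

q=0: [-∞, -∞, 0, -∞]
q=1: [-14, 2, -4, -∞]
q=2: [-12, -2, 8, -3]
q=3: [-6, 10, 4, -6]
q=4: [-4, 6, 16, 5]
Optimal cycle mean attained by: cycle 2->3->2, total 6 + 2, length 2.
Answer: λ = 4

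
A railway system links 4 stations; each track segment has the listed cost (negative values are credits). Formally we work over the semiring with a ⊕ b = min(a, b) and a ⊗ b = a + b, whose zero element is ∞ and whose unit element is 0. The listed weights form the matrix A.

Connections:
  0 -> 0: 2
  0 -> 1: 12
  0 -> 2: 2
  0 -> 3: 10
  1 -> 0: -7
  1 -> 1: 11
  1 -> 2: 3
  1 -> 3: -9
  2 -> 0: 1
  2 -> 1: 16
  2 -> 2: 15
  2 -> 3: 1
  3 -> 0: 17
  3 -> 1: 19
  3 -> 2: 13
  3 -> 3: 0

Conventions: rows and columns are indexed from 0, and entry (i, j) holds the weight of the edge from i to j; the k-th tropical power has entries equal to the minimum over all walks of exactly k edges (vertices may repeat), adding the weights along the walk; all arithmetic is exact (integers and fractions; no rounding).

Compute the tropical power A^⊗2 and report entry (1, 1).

A^⊗2:
  [3, 14, 4, 3]
  [-5, 5, -5, -9]
  [3, 13, 3, 1]
  [12, 19, 13, 0]
Key observation: the optimum is the walk 1->0->1, with weight (-7) + 12 = 5.
Optimal value attained by: walk 1->0->1.
Answer: (A^⊗2)[1][1] = 5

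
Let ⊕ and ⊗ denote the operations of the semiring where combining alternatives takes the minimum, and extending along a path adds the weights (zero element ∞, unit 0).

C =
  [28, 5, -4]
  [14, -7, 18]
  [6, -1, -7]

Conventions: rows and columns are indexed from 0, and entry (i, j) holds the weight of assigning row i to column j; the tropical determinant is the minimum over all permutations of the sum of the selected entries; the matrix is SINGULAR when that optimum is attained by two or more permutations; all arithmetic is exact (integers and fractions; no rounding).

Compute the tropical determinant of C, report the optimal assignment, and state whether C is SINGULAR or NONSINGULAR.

σ = (0, 1, 2): 28 + (-7) + (-7) = 14
σ = (0, 2, 1): 28 + 18 + (-1) = 45
σ = (1, 0, 2): 5 + 14 + (-7) = 12
σ = (1, 2, 0): 5 + 18 + 6 = 29
σ = (2, 0, 1): (-4) + 14 + (-1) = 9
σ = (2, 1, 0): (-4) + (-7) + 6 = -5
Optimal value attained by: σ = (2, 1, 0).
Answer: det⊕(C) = -5; verdict: NONSINGULAR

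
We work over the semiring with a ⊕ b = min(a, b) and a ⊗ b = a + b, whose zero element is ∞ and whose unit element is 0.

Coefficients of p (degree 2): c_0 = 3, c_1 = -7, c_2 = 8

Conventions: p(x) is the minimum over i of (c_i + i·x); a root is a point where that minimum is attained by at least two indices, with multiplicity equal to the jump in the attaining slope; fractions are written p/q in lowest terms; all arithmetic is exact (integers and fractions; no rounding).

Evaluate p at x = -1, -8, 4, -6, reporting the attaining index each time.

p(-1) = min(3+0·(-1)=3, -7+1·(-1)=-8, 8+2·(-1)=6) = -8 (attained by i=1)
p(-8) = min(3+0·(-8)=3, -7+1·(-8)=-15, 8+2·(-8)=-8) = -15 (attained by i=1)
p(4) = min(3+0·4=3, -7+1·4=-3, 8+2·4=16) = -3 (attained by i=1)
p(-6) = min(3+0·(-6)=3, -7+1·(-6)=-13, 8+2·(-6)=-4) = -13 (attained by i=1)
Answer: p(-1) = -8; p(-8) = -15; p(4) = -3; p(-6) = -13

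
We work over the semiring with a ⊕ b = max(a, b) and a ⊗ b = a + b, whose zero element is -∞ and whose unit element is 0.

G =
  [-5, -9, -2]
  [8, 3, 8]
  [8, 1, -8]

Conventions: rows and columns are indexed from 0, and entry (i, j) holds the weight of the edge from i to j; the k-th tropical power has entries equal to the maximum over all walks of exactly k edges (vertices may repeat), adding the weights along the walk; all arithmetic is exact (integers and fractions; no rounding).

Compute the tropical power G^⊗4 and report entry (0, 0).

G^⊗2:
  [6, -1, -1]
  [16, 9, 11]
  [9, 4, 9]
G^⊗3:
  [7, 2, 7]
  [19, 12, 17]
  [17, 10, 12]
G^⊗4:
  [15, 8, 10]
  [25, 18, 20]
  [20, 13, 18]
Key observation: the optimum is the walk 0->2->1->2->0, with weight (-2) + 1 + 8 + 8 = 15.
Optimal value attained by: walk 0->2->1->2->0.
Answer: (G^⊗4)[0][0] = 15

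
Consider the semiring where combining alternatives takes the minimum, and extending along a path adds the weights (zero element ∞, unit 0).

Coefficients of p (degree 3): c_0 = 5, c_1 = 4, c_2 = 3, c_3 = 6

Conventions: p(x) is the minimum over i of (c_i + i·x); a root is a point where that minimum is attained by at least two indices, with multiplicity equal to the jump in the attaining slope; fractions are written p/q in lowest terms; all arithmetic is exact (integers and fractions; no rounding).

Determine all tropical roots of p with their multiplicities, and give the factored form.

hull edge (i=0, c=5) to (i=2, c=3): slope -1, span 2
hull edge (i=2, c=3) to (i=3, c=6): slope 3, span 1
Factored form: p(x) = 6 ⊗ (x ⊕ (-3)) ⊗ (x ⊕ 1) ⊗ (x ⊕ 1)
Answer: roots = -3 (mult 1), 1 (mult 2)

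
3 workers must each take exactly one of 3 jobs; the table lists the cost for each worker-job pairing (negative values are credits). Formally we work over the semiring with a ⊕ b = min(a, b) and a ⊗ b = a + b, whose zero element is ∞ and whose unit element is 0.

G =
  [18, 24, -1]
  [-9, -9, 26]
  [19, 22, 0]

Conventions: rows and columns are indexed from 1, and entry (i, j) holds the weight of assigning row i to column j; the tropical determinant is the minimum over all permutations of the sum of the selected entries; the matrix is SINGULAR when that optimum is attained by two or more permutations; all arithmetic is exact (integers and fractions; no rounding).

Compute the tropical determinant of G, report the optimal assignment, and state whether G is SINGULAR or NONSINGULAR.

σ = (1, 2, 3): 18 + (-9) + 0 = 9
σ = (1, 3, 2): 18 + 26 + 22 = 66
σ = (2, 1, 3): 24 + (-9) + 0 = 15
σ = (2, 3, 1): 24 + 26 + 19 = 69
σ = (3, 1, 2): (-1) + (-9) + 22 = 12
σ = (3, 2, 1): (-1) + (-9) + 19 = 9
Optimal value attained by: σ = (1, 2, 3).
Answer: det⊕(G) = 9; verdict: SINGULAR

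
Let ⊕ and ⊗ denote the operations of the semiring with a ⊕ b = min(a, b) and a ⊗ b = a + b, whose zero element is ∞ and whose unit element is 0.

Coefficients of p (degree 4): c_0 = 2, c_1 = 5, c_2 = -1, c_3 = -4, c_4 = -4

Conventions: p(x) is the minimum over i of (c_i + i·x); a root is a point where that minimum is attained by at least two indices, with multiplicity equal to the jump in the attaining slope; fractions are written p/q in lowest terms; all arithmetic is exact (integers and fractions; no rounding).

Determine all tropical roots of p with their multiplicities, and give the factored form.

hull edge (i=0, c=2) to (i=3, c=-4): slope -2, span 3
hull edge (i=3, c=-4) to (i=4, c=-4): slope 0, span 1
Factored form: p(x) = -4 ⊗ (x ⊕ 0) ⊗ (x ⊕ 2) ⊗ (x ⊕ 2) ⊗ (x ⊕ 2)
Answer: roots = 0 (mult 1), 2 (mult 3)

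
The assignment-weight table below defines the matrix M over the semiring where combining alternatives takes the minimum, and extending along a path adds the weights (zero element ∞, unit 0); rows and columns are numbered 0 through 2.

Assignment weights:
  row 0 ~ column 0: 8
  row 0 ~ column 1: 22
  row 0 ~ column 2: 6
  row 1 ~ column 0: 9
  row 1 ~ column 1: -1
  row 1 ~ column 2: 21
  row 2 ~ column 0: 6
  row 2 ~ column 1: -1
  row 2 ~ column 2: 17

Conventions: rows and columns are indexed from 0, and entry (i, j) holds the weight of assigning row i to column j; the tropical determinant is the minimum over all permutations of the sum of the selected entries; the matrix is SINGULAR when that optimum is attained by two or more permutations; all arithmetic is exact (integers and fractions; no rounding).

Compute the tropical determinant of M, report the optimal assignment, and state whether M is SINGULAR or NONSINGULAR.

σ = (0, 1, 2): 8 + (-1) + 17 = 24
σ = (0, 2, 1): 8 + 21 + (-1) = 28
σ = (1, 0, 2): 22 + 9 + 17 = 48
σ = (1, 2, 0): 22 + 21 + 6 = 49
σ = (2, 0, 1): 6 + 9 + (-1) = 14
σ = (2, 1, 0): 6 + (-1) + 6 = 11
Optimal value attained by: σ = (2, 1, 0).
Answer: det⊕(M) = 11; verdict: NONSINGULAR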